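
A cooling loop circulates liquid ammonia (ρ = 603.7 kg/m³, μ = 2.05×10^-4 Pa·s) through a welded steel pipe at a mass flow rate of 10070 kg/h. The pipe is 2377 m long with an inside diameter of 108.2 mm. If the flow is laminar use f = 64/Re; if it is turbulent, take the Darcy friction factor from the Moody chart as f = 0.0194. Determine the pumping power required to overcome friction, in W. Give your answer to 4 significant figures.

ṁ = 10070 kg/h = 10070/3600 = 2.797 kg/s.
A = πD²/4 = π(0.1082)²/4 = 0.009195 m²; mean velocity V = ṁ/(ρA) = 2.797/(603.7 · 0.009195) = 0.5039 m/s.
Reynolds number Re = ρVD/μ = 603.7 · 0.5039 · 0.1082 / 0.000205 = 1.606e+05.
Re > 4000 → turbulent; use the Moody-chart value f = 0.0194.
Darcy-Weisbach: ΔP = f(L/D)(ρV²/2) = 0.0194·(2377/0.1082)·(603.7·0.5039²/2) = 0.0194·2.197e+04·76.65 = 3.267e+04 Pa.
Q = ṁ/ρ = 2.797/603.7 = 0.004633 m³/s.
Pumping power P = QΔP = 0.004633·3.267e+04 = 151.36 W = 151.4 W.

P ≈ 151.4 W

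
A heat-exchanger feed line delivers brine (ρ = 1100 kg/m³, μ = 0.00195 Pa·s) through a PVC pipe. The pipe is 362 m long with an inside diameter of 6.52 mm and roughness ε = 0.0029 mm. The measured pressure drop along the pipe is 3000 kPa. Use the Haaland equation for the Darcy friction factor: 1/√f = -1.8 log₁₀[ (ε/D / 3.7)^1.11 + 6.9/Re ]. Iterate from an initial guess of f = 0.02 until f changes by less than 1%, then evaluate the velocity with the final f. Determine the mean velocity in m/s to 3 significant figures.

Rearranging Darcy-Weisbach: V = √(2·ΔP·D/(f·L·ρ)). With ε/D = 2.9e-06/0.00652 = 0.000445, iterate starting from f = 0.02:
  f = 0.02 → V = √(2·3e+06·0.00652/(0.02·362·1100)) = 2.216 m/s; Re = ρVD/μ = 8152; f → 0.03318
  f = 0.03318 → V = 1.721 m/s; Re = 6329; f → 0.03558
  f = 0.03558 → V = 1.662 m/s; Re = 6111; f → 0.03594
Converged (Δf/f < 1%). With the final f = 0.03594: V = √(2·3e+06·0.00652/(0.03594·362·1100)) = 1.653 m/s.

V ≈ 1.65 m/s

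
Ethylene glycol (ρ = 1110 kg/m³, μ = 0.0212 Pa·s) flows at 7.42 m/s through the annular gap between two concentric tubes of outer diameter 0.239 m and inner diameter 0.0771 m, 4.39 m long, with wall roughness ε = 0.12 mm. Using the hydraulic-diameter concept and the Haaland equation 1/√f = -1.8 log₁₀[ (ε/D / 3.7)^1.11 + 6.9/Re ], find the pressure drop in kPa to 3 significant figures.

Hydraulic diameter D_h = 4A/P = D_o - D_i = 0.239 - 0.0771 = 0.1619 m.
Re = ρVD_h/μ = 1110·7.42·0.1619/0.0212 = 6.29e+04.
ε/D_h = 0.00012/0.1619 = 0.000741; Haaland gives 1/√f = -1.8 log₁₀[7.85e-05+0.00011] = 6.706, so f = 0.02224.
ΔP = f(L/D_h)(ρV²/2) = 0.02224·4.39/0.1619·3.056e+04 = 1.843e+04 Pa.
ΔP = 18.4 kPa.

ΔP ≈ 18.4 kPa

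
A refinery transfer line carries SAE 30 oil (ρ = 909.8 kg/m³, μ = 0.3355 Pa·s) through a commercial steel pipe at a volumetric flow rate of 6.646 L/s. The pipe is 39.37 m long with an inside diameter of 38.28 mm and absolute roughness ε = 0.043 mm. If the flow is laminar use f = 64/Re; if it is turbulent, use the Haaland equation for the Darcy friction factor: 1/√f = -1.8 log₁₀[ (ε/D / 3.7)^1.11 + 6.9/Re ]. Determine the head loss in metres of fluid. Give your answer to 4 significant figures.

h_f ≈ 186.6 m

Q = 6.646 L/s = 6.646/1000 = 0.006646 m³/s.
Cross-sectional area A = πD²/4 = π(0.03828)²/4 = 0.001151 m²; mean velocity V = Q/A = 0.006646/0.001151 = 5.775 m/s.
Reynolds number Re = ρVD/μ = 909.8 · 5.775 · 0.03828 / 0.336 = 599.4.
Re < 2300 → laminar flow, so f = 64/Re = 64/599.4 = 0.1068 (the turbulent correlation is not needed).
Darcy-Weisbach: ΔP = f(L/D)(ρV²/2) = 0.1068·(39.37/0.03828)·(909.8·5.775²/2) = 0.1068·1028·1.517e+04 = 1.666e+06 Pa.
Head loss h_f = ΔP/(ρg) = 1.666e+06/(909.8·9.81) = 186.6 m.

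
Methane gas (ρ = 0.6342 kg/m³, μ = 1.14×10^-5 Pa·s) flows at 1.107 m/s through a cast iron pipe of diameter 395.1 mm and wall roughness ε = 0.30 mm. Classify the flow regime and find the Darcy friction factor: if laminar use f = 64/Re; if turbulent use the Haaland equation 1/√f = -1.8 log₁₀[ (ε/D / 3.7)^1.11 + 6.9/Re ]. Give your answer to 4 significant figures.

Re = ρVD/μ = 0.6342·1.107·0.3951/1.14e-05 = 2.433e+04.
Re > 4000 → turbulent. ε/D = 0.0003/0.3951 = 0.000759; Haaland: 1/√f = -1.8 log₁₀[8.06e-05 + 0.000284] = 6.19, so f = 0.0261.

f ≈ 0.02610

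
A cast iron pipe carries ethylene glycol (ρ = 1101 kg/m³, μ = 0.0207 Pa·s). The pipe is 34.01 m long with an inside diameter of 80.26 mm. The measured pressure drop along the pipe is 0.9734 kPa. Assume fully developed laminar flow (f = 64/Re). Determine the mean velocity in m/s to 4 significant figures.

V ≈ 0.2783 m/s

For laminar flow, f = 64/Re with Re = ρVD/μ, so Darcy-Weisbach reduces to ΔP = 32μLV/D². Solving for V: V = ΔP·D²/(32μL) = 973.4·(0.08026)²/(32·0.0207·34.01) = 0.2783 m/s.
Check: Re = ρVD/μ = 1101·0.2783·0.08026/0.0207 = 1188 < 2300, so the laminar assumption holds.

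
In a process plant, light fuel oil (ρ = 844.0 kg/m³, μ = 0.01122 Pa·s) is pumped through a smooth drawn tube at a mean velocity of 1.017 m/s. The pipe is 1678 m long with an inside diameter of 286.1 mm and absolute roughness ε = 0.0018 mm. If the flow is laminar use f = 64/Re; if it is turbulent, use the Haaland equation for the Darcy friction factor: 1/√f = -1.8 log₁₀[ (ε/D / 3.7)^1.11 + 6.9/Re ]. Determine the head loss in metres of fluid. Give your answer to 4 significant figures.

Reynolds number Re = ρVD/μ = 844 · 1.017 · 0.2861 / 0.0112 = 2.189e+04.
Re > 4000 → turbulent. Relative roughness ε/D = 1.8e-06/0.2861 = 6.29e-06. Haaland: 1/√f = -1.8 log₁₀[(6.29e-06/3.7)^1.11 + 6.9/2.189e+04] = -1.8 log₁₀[3.94e-07 + 0.000315] = 6.301, so f = 0.02518.
Darcy-Weisbach: ΔP = f(L/D)(ρV²/2) = 0.02518·(1678/0.2861)·(844·1.017²/2) = 0.02518·5865·436.5 = 6.447e+04 Pa.
Head loss h_f = ΔP/(ρg) = 6.447e+04/(844·9.81) = 7.786 m.

h_f ≈ 7.786 m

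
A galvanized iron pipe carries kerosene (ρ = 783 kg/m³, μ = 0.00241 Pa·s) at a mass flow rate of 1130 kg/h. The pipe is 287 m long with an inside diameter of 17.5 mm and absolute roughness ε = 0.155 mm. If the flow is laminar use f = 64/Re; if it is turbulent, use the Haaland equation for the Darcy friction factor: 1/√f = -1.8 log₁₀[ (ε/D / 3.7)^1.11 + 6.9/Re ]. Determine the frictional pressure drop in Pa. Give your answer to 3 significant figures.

ΔP ≈ 751000 Pa

ṁ = 1130 kg/h = 1130/3600 = 0.3139 kg/s.
A = πD²/4 = π(0.0175)²/4 = 0.0002405 m²; mean velocity V = ṁ/(ρA) = 0.3139/(783 · 0.0002405) = 1.667 m/s.
Reynolds number Re = ρVD/μ = 783 · 1.667 · 0.0175 / 0.00241 = 9476.
Re > 4000 → turbulent. Relative roughness ε/D = 0.000155/0.0175 = 0.00886. Haaland: 1/√f = -1.8 log₁₀[(0.00886/3.7)^1.11 + 6.9/9476] = -1.8 log₁₀[0.00123 + 0.000728] = 4.874, so f = 0.0421.
Darcy-Weisbach: ΔP = f(L/D)(ρV²/2) = 0.0421·(287/0.0175)·(783·1.667²/2) = 0.0421·1.64e+04·1087 = 7.509e+05 Pa.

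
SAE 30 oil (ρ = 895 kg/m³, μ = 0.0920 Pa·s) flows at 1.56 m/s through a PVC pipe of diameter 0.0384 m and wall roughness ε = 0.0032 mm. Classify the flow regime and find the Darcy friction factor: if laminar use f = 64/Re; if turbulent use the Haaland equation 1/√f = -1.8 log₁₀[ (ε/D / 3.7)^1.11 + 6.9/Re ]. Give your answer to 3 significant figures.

f ≈ 0.110

Re = ρVD/μ = 895·1.56·0.0384/0.092 = 582.8.
Re < 2300 → laminar, so f = 64/Re = 0.1098 (roughness is irrelevant in laminar flow).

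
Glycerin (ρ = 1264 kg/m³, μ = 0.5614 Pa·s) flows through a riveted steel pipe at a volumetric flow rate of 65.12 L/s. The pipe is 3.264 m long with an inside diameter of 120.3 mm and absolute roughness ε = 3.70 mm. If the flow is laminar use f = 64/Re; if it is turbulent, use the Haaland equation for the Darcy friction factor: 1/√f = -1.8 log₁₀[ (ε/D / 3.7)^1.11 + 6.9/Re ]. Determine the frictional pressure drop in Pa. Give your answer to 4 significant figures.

Q = 65.12 L/s = 65.12/1000 = 0.06512 m³/s.
Cross-sectional area A = πD²/4 = π(0.1203)²/4 = 0.01137 m²; mean velocity V = Q/A = 0.06512/0.01137 = 5.729 m/s.
Reynolds number Re = ρVD/μ = 1264 · 5.729 · 0.1203 / 0.561 = 1552.
Re < 2300 → laminar flow, so f = 64/Re = 64/1552 = 0.04124 (the turbulent correlation is not needed).
Darcy-Weisbach: ΔP = f(L/D)(ρV²/2) = 0.04124·(3.264/0.1203)·(1264·5.729²/2) = 0.04124·27.13·2.074e+04 = 2.321e+04 Pa.

ΔP ≈ 23210 Pa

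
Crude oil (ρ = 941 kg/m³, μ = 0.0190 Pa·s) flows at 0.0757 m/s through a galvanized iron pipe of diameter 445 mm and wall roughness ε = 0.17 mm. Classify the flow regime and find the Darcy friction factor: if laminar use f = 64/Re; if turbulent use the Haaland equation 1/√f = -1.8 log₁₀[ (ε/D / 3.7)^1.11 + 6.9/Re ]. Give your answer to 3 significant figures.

Re = ρVD/μ = 941·0.0757·0.445/0.019 = 1668.
Re < 2300 → laminar, so f = 64/Re = 0.03836 (roughness is irrelevant in laminar flow).

f ≈ 0.0384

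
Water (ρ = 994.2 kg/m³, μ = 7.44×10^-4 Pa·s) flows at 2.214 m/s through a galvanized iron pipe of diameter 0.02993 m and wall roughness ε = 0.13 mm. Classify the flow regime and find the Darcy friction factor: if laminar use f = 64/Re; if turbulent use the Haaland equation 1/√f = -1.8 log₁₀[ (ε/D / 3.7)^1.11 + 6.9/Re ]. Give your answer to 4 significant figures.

f ≈ 0.03022

Re = ρVD/μ = 994.2·2.214·0.02993/0.000744 = 8.855e+04.
Re > 4000 → turbulent. ε/D = 0.00013/0.02993 = 0.00434; Haaland: 1/√f = -1.8 log₁₀[0.000559 + 7.79e-05] = 5.753, so f = 0.03022.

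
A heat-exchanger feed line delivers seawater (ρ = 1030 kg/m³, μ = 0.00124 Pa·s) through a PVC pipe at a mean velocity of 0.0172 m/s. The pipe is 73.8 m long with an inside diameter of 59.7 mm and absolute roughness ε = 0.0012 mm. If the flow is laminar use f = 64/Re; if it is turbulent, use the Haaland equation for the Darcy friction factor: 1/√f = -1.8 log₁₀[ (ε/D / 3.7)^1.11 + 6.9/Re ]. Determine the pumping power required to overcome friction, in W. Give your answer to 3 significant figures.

P ≈ 6.80×10^-4 W

Reynolds number Re = ρVD/μ = 1030 · 0.0172 · 0.0597 / 0.00124 = 852.9.
Re < 2300 → laminar flow, so f = 64/Re = 64/852.9 = 0.07503 (the turbulent correlation is not needed).
Darcy-Weisbach: ΔP = f(L/D)(ρV²/2) = 0.07503·(73.8/0.0597)·(1030·0.0172²/2) = 0.07503·1236·0.1524 = 14.13 Pa.
Q = V·A = 0.0172·0.002799 = 4.815e-05 m³/s.
Pumping power P = QΔP = 4.815e-05·14.13 = 6.804×10^-4 W = 6.80×10^-4 W.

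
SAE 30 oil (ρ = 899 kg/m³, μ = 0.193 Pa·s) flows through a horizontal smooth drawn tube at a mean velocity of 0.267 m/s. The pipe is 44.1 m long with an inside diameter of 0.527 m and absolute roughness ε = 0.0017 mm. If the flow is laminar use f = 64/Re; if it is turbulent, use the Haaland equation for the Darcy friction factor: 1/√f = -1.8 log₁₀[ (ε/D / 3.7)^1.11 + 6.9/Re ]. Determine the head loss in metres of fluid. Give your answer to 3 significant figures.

Reynolds number Re = ρVD/μ = 899 · 0.267 · 0.527 / 0.193 = 655.4.
Re < 2300 → laminar flow, so f = 64/Re = 64/655.4 = 0.09765 (the turbulent correlation is not needed).
Darcy-Weisbach: ΔP = f(L/D)(ρV²/2) = 0.09765·(44.1/0.527)·(899·0.267²/2) = 0.09765·83.68·32.04 = 261.8 Pa.
Head loss h_f = ΔP/(ρg) = 261.8/(899·9.81) = 0.0297 m.

h_f ≈ 0.0297 m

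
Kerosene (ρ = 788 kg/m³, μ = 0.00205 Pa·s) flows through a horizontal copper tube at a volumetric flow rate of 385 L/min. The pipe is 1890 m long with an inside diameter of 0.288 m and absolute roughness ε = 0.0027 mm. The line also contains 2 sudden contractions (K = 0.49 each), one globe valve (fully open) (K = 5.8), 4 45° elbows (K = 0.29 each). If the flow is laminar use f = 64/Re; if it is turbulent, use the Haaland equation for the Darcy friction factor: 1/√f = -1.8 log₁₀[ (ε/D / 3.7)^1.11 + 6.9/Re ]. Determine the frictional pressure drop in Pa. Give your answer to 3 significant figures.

ΔP ≈ 787 Pa

Q = 385 L/min = 385/60000 = 0.006417 m³/s.
Cross-sectional area A = πD²/4 = π(0.288)²/4 = 0.06514 m²; mean velocity V = Q/A = 0.006417/0.06514 = 0.0985 m/s.
Reynolds number Re = ρVD/μ = 788 · 0.0985 · 0.288 / 0.00205 = 1.09e+04.
Re > 4000 → turbulent. Relative roughness ε/D = 2.7e-06/0.288 = 9.38e-06. Haaland: 1/√f = -1.8 log₁₀[(9.38e-06/3.7)^1.11 + 6.9/1.09e+04] = -1.8 log₁₀[6.14e-07 + 0.000633] = 5.757, so f = 0.03017.
Total minor-loss coefficient ΣK = 2·0.49 + 1·5.8 + 4·0.29 = 7.94.
ΔP = [f·L/D + ΣK]·(ρV²/2) = [0.03017·1890/0.288 + 7.94]·(788·0.0985²/2) = [198 + 7.94]·3.823 = 787.3 Pa.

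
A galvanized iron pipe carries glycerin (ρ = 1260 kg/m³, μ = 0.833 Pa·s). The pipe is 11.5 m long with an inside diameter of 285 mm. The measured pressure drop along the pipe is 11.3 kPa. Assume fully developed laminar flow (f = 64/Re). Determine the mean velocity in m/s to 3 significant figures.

For laminar flow, f = 64/Re with Re = ρVD/μ, so Darcy-Weisbach reduces to ΔP = 32μLV/D². Solving for V: V = ΔP·D²/(32μL) = 1.13e+04·(0.285)²/(32·0.833·11.5) = 2.994 m/s.
Check: Re = ρVD/μ = 1260·2.994·0.285/0.833 = 1291 < 2300, so the laminar assumption holds.

V ≈ 2.99 m/s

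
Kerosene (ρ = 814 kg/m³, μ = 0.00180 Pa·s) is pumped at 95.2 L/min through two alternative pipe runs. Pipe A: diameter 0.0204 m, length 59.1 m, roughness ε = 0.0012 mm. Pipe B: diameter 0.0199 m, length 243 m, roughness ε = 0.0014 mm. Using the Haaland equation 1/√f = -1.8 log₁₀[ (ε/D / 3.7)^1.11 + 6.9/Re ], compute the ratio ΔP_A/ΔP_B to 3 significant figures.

ΔP_A/ΔP_B ≈ 0.216

Pipe A: V = Q/A = 0.001587/0.0003269 = 4.854 m/s; Re = 4.478e+04; ε/D = 5.88e-05; Haaland → f = 0.02138; ΔP_A = f(L/D)(ρV²/2) = 5.942e+05 Pa.
Pipe B: V = Q/A = 0.001587/0.000311 = 5.101 m/s; Re = 4.591e+04; ε/D = 7.04e-05; Haaland → f = 0.0213; ΔP_B = f(L/D)(ρV²/2) = 2.755e+06 Pa.
ΔP_A/ΔP_B = 5.942e+05/2.755e+06 = 0.216.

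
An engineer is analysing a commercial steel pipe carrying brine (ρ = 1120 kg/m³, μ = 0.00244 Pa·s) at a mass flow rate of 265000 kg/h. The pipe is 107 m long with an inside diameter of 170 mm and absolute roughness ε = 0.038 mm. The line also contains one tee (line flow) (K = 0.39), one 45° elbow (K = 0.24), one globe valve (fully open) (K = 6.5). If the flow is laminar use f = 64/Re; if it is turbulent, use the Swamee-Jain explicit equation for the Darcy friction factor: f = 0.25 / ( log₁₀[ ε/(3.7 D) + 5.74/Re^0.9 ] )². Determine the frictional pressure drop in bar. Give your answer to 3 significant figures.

ΔP ≈ 0.838 bar

ṁ = 265000 kg/h = 265000/3600 = 73.61 kg/s.
A = πD²/4 = π(0.17)²/4 = 0.0227 m²; mean velocity V = ṁ/(ρA) = 73.61/(1120 · 0.0227) = 2.896 m/s.
Reynolds number Re = ρVD/μ = 1120 · 2.896 · 0.17 / 0.00244 = 2.26e+05.
Re > 4000 → turbulent. Relative roughness ε/D = 3.8e-05/0.17 = 0.000224. Swamee-Jain: f = 0.25/(log₁₀[0.000224/3.7 + 5.74/2.26e+05^0.9])² = 0.25/(log₁₀[6.04e-05 + 8.72e-05])² = 0.25/(-3.831)² = 0.01703.
Total minor-loss coefficient ΣK = 1·0.39 + 1·0.24 + 1·6.5 = 7.13.
ΔP = [f·L/D + ΣK]·(ρV²/2) = [0.01703·107/0.17 + 7.13]·(1120·2.896²/2) = [10.72 + 7.13]·4695 = 8.382e+04 Pa.
ΔP = 8.382e+04 Pa = 0.838 bar.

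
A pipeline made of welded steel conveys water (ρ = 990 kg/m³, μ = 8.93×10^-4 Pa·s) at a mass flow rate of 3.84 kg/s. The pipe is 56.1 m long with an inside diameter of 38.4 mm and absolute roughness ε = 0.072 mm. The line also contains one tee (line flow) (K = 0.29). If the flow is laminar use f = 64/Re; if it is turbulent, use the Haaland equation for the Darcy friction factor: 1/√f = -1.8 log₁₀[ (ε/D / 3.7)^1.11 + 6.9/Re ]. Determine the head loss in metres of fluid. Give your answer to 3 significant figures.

h_f ≈ 20.4 m

A = πD²/4 = π(0.0384)²/4 = 0.001158 m²; mean velocity V = ṁ/(ρA) = 3.84/(990 · 0.001158) = 3.349 m/s.
Reynolds number Re = ρVD/μ = 990 · 3.349 · 0.0384 / 0.000893 = 1.426e+05.
Re > 4000 → turbulent. Relative roughness ε/D = 7.2e-05/0.0384 = 0.00187. Haaland: 1/√f = -1.8 log₁₀[(0.00187/3.7)^1.11 + 6.9/1.426e+05] = -1.8 log₁₀[0.00022 + 4.84e-05] = 6.428, so f = 0.0242.
Total minor-loss coefficient ΣK = 1·0.29 = 0.29.
ΔP = [f·L/D + ΣK]·(ρV²/2) = [0.0242·56.1/0.0384 + 0.29]·(990·3.349²/2) = [35.35 + 0.29]·5553 = 1.979e+05 Pa.
Head loss h_f = ΔP/(ρg) = 1.979e+05/(990·9.81) = 20.4 m.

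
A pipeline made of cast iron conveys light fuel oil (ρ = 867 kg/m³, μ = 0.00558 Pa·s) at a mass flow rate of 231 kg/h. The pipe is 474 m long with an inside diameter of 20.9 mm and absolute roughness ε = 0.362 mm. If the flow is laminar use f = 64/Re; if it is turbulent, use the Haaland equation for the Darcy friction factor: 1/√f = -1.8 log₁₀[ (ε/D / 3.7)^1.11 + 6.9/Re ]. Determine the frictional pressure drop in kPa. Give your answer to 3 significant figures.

ΔP ≈ 41.8 kPa

ṁ = 231 kg/h = 231/3600 = 0.06417 kg/s.
A = πD²/4 = π(0.0209)²/4 = 0.0003431 m²; mean velocity V = ṁ/(ρA) = 0.06417/(867 · 0.0003431) = 0.2157 m/s.
Reynolds number Re = ρVD/μ = 867 · 0.2157 · 0.0209 / 0.00558 = 700.5.
Re < 2300 → laminar flow, so f = 64/Re = 64/700.5 = 0.09136 (the turbulent correlation is not needed).
Darcy-Weisbach: ΔP = f(L/D)(ρV²/2) = 0.09136·(474/0.0209)·(867·0.2157²/2) = 0.09136·2.268e+04·20.17 = 4.18e+04 Pa.
ΔP = 4.18e+04 Pa = 41.8 kPa.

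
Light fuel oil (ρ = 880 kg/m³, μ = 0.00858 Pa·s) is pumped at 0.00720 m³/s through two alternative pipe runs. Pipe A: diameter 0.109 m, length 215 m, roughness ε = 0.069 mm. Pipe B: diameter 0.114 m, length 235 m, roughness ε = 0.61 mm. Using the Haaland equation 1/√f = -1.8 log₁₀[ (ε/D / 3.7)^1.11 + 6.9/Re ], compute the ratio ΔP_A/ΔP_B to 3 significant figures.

ΔP_A/ΔP_B ≈ 0.965

Pipe A: V = Q/A = 0.0072/0.009331 = 0.7716 m/s; Re = 8626; ε/D = 0.000633; Haaland → f = 0.03291; ΔP_A = f(L/D)(ρV²/2) = 1.7e+04 Pa.
Pipe B: V = Q/A = 0.0072/0.01021 = 0.7054 m/s; Re = 8248; ε/D = 0.00535; Haaland → f = 0.03903; ΔP_B = f(L/D)(ρV²/2) = 1.761e+04 Pa.
ΔP_A/ΔP_B = 1.7e+04/1.761e+04 = 0.965.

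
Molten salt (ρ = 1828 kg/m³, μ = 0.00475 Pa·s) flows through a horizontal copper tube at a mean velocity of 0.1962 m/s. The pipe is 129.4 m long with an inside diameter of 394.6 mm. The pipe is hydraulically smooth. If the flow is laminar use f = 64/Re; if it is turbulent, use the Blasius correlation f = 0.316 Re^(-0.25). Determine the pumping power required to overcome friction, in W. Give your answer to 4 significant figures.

P ≈ 6.659 W

Reynolds number Re = ρVD/μ = 1828 · 0.1962 · 0.3946 / 0.00475 = 2.979e+04.
Re > 4000 → turbulent. Smooth-pipe (Blasius): f = 0.316 Re^(-0.25) = 0.316/(2.979e+04)^0.25 = 0.02405.
Darcy-Weisbach: ΔP = f(L/D)(ρV²/2) = 0.02405·(129.4/0.3946)·(1828·0.1962²/2) = 0.02405·327.9·35.18 = 277.5 Pa.
Q = V·A = 0.1962·0.1223 = 0.02399 m³/s.
Pumping power P = QΔP = 0.02399·277.5 = 6.6585 W = 6.659 W.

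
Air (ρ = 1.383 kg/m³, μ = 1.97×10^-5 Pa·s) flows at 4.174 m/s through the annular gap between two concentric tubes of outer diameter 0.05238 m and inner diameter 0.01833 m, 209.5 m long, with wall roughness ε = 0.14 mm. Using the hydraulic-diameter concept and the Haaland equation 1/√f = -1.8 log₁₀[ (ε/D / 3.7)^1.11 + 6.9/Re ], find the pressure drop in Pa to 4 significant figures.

ΔP ≈ 2693 Pa

Hydraulic diameter D_h = 4A/P = D_o - D_i = 0.05238 - 0.01833 = 0.03405 m.
Re = ρVD_h/μ = 1.383·4.174·0.03405/1.97e-05 = 9978.
ε/D_h = 0.00014/0.03405 = 0.00411; Haaland gives 1/√f = -1.8 log₁₀[0.000526+0.000692] = 5.246, so f = 0.03633.
ΔP = f(L/D_h)(ρV²/2) = 0.03633·209.5/0.03405·12.05 = 2693 Pa.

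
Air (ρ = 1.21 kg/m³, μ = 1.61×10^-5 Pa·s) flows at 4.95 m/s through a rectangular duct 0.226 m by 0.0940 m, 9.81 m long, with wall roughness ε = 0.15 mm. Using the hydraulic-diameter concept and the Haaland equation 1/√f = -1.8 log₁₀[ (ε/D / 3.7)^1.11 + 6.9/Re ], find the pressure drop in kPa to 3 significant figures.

ΔP ≈ 0.0264 kPa

Hydraulic diameter D_h = 4A/P = 4·(0.226·0.094)/(2·(0.226+0.094)) = 0.08498/0.64 = 0.1328 m.
Re = ρVD_h/μ = 1.21·4.95·0.1328/1.61e-05 = 4.939e+04.
ε/D_h = 0.00015/0.1328 = 0.00113; Haaland gives 1/√f = -1.8 log₁₀[0.000125+0.00014] = 6.438, so f = 0.02413.
ΔP = f(L/D_h)(ρV²/2) = 0.02413·9.81/0.1328·14.82 = 26.42 Pa.
ΔP = 0.0264 kPa.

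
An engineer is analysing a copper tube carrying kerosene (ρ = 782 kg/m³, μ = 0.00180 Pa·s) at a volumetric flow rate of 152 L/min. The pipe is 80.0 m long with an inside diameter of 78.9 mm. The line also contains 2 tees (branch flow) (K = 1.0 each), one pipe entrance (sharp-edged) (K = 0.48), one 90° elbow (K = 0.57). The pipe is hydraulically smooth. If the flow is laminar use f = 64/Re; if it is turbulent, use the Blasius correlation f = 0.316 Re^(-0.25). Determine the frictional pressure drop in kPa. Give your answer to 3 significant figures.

Q = 152 L/min = 152/60000 = 0.002533 m³/s.
Cross-sectional area A = πD²/4 = π(0.0789)²/4 = 0.004889 m²; mean velocity V = Q/A = 0.002533/0.004889 = 0.5181 m/s.
Reynolds number Re = ρVD/μ = 782 · 0.5181 · 0.0789 / 0.0018 = 1.776e+04.
Re > 4000 → turbulent. Smooth-pipe (Blasius): f = 0.316 Re^(-0.25) = 0.316/(1.776e+04)^0.25 = 0.02737.
Total minor-loss coefficient ΣK = 2·1 + 1·0.48 + 1·0.57 = 3.05.
ΔP = [f·L/D + ΣK]·(ρV²/2) = [0.02737·80/0.0789 + 3.05]·(782·0.5181²/2) = [27.75 + 3.05]·105 = 3234 Pa.
ΔP = 3234 Pa = 3.23 kPa.

ΔP ≈ 3.23 kPa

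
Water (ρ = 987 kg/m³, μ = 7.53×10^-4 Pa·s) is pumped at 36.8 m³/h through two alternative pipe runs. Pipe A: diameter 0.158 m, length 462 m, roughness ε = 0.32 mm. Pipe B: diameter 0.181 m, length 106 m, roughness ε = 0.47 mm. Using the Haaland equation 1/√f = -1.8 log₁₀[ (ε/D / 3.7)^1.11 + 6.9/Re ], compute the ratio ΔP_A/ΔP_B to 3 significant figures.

Pipe A: V = Q/A = 0.01022/0.01961 = 0.5214 m/s; Re = 1.08e+05; ε/D = 0.00203; Haaland → f = 0.02494; ΔP_A = f(L/D)(ρV²/2) = 9783 Pa.
Pipe B: V = Q/A = 0.01022/0.02573 = 0.3973 m/s; Re = 9.425e+04; ε/D = 0.0026; Haaland → f = 0.02654; ΔP_B = f(L/D)(ρV²/2) = 1211 Pa.
ΔP_A/ΔP_B = 9783/1211 = 8.08.

ΔP_A/ΔP_B ≈ 8.08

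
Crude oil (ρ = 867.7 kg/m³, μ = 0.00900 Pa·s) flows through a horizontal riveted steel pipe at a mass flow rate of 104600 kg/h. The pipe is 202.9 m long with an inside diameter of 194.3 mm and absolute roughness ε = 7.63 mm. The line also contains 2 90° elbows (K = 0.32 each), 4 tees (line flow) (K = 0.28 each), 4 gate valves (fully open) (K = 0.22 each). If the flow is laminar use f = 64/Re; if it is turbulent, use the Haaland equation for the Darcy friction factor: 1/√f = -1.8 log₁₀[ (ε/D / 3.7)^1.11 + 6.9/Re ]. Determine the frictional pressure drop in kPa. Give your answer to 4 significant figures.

ṁ = 104600 kg/h = 104600/3600 = 29.06 kg/s.
A = πD²/4 = π(0.1943)²/4 = 0.02965 m²; mean velocity V = ṁ/(ρA) = 29.06/(867.7 · 0.02965) = 1.129 m/s.
Reynolds number Re = ρVD/μ = 867.7 · 1.129 · 0.1943 / 0.009 = 2.116e+04.
Re > 4000 → turbulent. Relative roughness ε/D = 0.00763/0.1943 = 0.0393. Haaland: 1/√f = -1.8 log₁₀[(0.0393/3.7)^1.11 + 6.9/2.116e+04] = -1.8 log₁₀[0.00644 + 0.000326] = 3.906, so f = 0.06555.
Total minor-loss coefficient ΣK = 2·0.32 + 4·0.28 + 4·0.22 = 2.64.
ΔP = [f·L/D + ΣK]·(ρV²/2) = [0.06555·202.9/0.1943 + 2.64]·(867.7·1.129²/2) = [68.46 + 2.64]·553.3 = 3.934e+04 Pa.
ΔP = 3.934e+04 Pa = 39.34 kPa.

ΔP ≈ 39.34 kPa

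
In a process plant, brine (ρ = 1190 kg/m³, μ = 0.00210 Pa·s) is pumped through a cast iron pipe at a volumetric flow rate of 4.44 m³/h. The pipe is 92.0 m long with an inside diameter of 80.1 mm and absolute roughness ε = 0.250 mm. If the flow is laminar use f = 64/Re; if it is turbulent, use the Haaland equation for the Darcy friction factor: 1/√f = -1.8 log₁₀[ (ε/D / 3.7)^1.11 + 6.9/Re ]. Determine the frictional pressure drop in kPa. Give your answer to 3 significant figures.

ΔP ≈ 1.41 kPa

Q = 4.44 m³/h = 4.44/3600 = 0.001233 m³/s.
Cross-sectional area A = πD²/4 = π(0.0801)²/4 = 0.005039 m²; mean velocity V = Q/A = 0.001233/0.005039 = 0.2448 m/s.
Reynolds number Re = ρVD/μ = 1190 · 0.2448 · 0.0801 / 0.0021 = 1.111e+04.
Re > 4000 → turbulent. Relative roughness ε/D = 0.00025/0.0801 = 0.00312. Haaland: 1/√f = -1.8 log₁₀[(0.00312/3.7)^1.11 + 6.9/1.111e+04] = -1.8 log₁₀[0.000387 + 0.000621] = 5.394, so f = 0.03438.
Darcy-Weisbach: ΔP = f(L/D)(ρV²/2) = 0.03438·(92/0.0801)·(1190·0.2448²/2) = 0.03438·1149·35.64 = 1407 Pa.
ΔP = 1407 Pa = 1.41 kPa.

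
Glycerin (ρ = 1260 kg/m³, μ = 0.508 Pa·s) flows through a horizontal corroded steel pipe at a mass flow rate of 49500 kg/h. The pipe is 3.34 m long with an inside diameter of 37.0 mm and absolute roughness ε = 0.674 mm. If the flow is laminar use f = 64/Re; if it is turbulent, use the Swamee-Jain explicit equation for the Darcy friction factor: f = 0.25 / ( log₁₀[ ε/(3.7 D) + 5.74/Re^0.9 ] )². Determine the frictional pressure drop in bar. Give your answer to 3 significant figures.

ṁ = 49500 kg/h = 49500/3600 = 13.75 kg/s.
A = πD²/4 = π(0.037)²/4 = 0.001075 m²; mean velocity V = ṁ/(ρA) = 13.75/(1260 · 0.001075) = 10.15 m/s.
Reynolds number Re = ρVD/μ = 1260 · 10.15 · 0.037 / 0.508 = 931.4.
Re < 2300 → laminar flow, so f = 64/Re = 64/931.4 = 0.06871 (the turbulent correlation is not needed).
Darcy-Weisbach: ΔP = f(L/D)(ρV²/2) = 0.06871·(3.34/0.037)·(1260·10.15²/2) = 0.06871·90.27·6.49e+04 = 4.025e+05 Pa.
ΔP = 4.025e+05 Pa = 4.03 bar.

ΔP ≈ 4.03 bar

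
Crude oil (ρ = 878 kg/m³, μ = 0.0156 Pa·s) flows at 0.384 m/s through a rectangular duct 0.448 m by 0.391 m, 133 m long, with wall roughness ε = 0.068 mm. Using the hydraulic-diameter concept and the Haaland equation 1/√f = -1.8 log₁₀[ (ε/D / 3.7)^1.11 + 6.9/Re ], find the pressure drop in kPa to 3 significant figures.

Hydraulic diameter D_h = 4A/P = 4·(0.448·0.391)/(2·(0.448+0.391)) = 0.7007/1.678 = 0.4176 m.
Re = ρVD_h/μ = 878·0.384·0.4176/0.0156 = 9025.
ε/D_h = 6.8e-05/0.4176 = 0.000163; Haaland gives 1/√f = -1.8 log₁₀[1.46e-05+0.000765] = 5.595, so f = 0.03194.
ΔP = f(L/D_h)(ρV²/2) = 0.03194·133/0.4176·64.73 = 658.6 Pa.
ΔP = 0.659 kPa.

ΔP ≈ 0.659 kPa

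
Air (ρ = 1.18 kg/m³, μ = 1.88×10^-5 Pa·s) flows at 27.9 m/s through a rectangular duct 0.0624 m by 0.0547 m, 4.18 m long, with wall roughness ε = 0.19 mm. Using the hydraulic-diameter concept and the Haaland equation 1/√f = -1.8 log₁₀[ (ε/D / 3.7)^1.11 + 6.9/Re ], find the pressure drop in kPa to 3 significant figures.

Hydraulic diameter D_h = 4A/P = 4·(0.0624·0.0547)/(2·(0.0624+0.0547)) = 0.01365/0.2342 = 0.0583 m.
Re = ρVD_h/μ = 1.18·27.9·0.0583/1.88e-05 = 1.021e+05.
ε/D_h = 0.00019/0.0583 = 0.00326; Haaland gives 1/√f = -1.8 log₁₀[0.000406+6.76e-05] = 5.984, so f = 0.02793.
ΔP = f(L/D_h)(ρV²/2) = 0.02793·4.18/0.0583·459.3 = 919.7 Pa.
ΔP = 0.920 kPa.

ΔP ≈ 0.920 kPa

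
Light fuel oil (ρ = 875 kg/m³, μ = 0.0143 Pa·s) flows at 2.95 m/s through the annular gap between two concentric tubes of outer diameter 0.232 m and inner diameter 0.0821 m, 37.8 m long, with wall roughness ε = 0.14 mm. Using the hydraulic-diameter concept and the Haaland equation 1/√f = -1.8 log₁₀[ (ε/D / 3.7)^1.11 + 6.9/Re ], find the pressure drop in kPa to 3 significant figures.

ΔP ≈ 24.9 kPa

Hydraulic diameter D_h = 4A/P = D_o - D_i = 0.232 - 0.0821 = 0.1499 m.
Re = ρVD_h/μ = 875·2.95·0.1499/0.0143 = 2.706e+04.
ε/D_h = 0.00014/0.1499 = 0.000934; Haaland gives 1/√f = -1.8 log₁₀[0.000101+0.000255] = 6.206, so f = 0.02596.
ΔP = f(L/D_h)(ρV²/2) = 0.02596·37.8/0.1499·3807 = 2.493e+04 Pa.
ΔP = 24.9 kPa.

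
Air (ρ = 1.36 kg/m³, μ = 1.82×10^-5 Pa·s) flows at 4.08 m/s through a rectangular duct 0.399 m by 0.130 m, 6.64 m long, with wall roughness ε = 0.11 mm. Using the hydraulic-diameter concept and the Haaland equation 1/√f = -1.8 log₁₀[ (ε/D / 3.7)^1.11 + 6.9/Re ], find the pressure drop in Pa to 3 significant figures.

ΔP ≈ 8.36 Pa

Hydraulic diameter D_h = 4A/P = 4·(0.399·0.13)/(2·(0.399+0.13)) = 0.2075/1.058 = 0.1961 m.
Re = ρVD_h/μ = 1.36·4.08·0.1961/1.82e-05 = 5.979e+04.
ε/D_h = 0.00011/0.1961 = 0.000561; Haaland gives 1/√f = -1.8 log₁₀[5.76e-05+0.000115] = 6.771, so f = 0.02181.
ΔP = f(L/D_h)(ρV²/2) = 0.02181·6.64/0.1961·11.32 = 8.359 Pa.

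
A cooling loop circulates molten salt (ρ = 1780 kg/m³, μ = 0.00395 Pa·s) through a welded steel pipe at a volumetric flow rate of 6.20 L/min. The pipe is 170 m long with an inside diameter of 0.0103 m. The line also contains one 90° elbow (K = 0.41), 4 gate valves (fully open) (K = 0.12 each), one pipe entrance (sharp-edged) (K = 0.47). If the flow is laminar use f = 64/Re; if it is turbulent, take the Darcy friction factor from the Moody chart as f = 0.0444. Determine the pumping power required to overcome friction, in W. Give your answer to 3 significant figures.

Q = 6.20 L/min = 6.20/60000 = 0.0001033 m³/s.
Cross-sectional area A = πD²/4 = π(0.0103)²/4 = 8.332e-05 m²; mean velocity V = Q/A = 0.0001033/8.332e-05 = 1.24 m/s.
Reynolds number Re = ρVD/μ = 1780 · 1.24 · 0.0103 / 0.00395 = 5756.
Re > 4000 → turbulent; use the Moody-chart value f = 0.0444.
Total minor-loss coefficient ΣK = 1·0.41 + 4·0.12 + 1·0.47 = 1.36.
ΔP = [f·L/D + ΣK]·(ρV²/2) = [0.0444·170/0.0103 + 1.36]·(1780·1.24²/2) = [732.8 + 1.36]·1369 = 1.005e+06 Pa.
Pumping power P = QΔP = 0.0001033·1.005e+06 = 103.8 W = 104 W.

P ≈ 104 W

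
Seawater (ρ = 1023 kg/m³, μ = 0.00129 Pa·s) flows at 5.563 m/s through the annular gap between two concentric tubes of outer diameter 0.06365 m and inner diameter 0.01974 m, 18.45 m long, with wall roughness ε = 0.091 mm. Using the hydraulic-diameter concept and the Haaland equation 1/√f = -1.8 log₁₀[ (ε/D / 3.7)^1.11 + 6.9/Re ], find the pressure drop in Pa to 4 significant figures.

ΔP ≈ 162800 Pa

Hydraulic diameter D_h = 4A/P = D_o - D_i = 0.06365 - 0.01974 = 0.04391 m.
Re = ρVD_h/μ = 1023·5.563·0.04391/0.00129 = 1.937e+05.
ε/D_h = 9.1e-05/0.04391 = 0.00207; Haaland gives 1/√f = -1.8 log₁₀[0.000246+3.56e-05] = 6.391, so f = 0.02448.
ΔP = f(L/D_h)(ρV²/2) = 0.02448·18.45/0.04391·1.583e+04 = 1.628e+05 Pa.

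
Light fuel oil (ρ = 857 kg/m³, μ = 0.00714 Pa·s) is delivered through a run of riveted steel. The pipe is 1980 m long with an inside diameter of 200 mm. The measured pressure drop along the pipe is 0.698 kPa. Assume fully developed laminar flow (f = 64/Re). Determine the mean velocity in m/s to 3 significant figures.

V ≈ 0.0617 m/s

For laminar flow, f = 64/Re with Re = ρVD/μ, so Darcy-Weisbach reduces to ΔP = 32μLV/D². Solving for V: V = ΔP·D²/(32μL) = 698·(0.2)²/(32·0.00714·1980) = 0.06172 m/s.
Check: Re = ρVD/μ = 857·0.06172·0.2/0.00714 = 1482 < 2300, so the laminar assumption holds.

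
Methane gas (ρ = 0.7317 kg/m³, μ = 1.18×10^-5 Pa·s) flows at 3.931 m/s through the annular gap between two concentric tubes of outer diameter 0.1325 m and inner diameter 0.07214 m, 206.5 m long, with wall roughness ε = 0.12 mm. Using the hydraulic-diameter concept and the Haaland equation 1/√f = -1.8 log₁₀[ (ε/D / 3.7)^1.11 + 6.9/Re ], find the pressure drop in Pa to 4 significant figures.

Hydraulic diameter D_h = 4A/P = D_o - D_i = 0.1325 - 0.07214 = 0.06036 m.
Re = ρVD_h/μ = 0.7317·3.931·0.06036/1.18e-05 = 1.471e+04.
ε/D_h = 0.00012/0.06036 = 0.00199; Haaland gives 1/√f = -1.8 log₁₀[0.000235+0.000469] = 5.675, so f = 0.03105.
ΔP = f(L/D_h)(ρV²/2) = 0.03105·206.5/0.06036·5.653 = 600.6 Pa.

ΔP ≈ 600.6 Pa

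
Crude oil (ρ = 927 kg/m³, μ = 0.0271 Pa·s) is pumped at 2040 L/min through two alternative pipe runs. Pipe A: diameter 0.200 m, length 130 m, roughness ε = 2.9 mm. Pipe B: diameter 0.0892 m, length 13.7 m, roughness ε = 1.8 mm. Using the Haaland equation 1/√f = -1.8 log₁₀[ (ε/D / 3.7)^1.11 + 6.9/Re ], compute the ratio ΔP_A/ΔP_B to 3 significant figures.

ΔP_A/ΔP_B ≈ 0.160

Pipe A: V = Q/A = 0.034/0.03142 = 1.082 m/s; Re = 7404; ε/D = 0.0145; Haaland → f = 0.04883; ΔP_A = f(L/D)(ρV²/2) = 1.723e+04 Pa.
Pipe B: V = Q/A = 0.034/0.006249 = 5.441 m/s; Re = 1.66e+04; ε/D = 0.0202; Haaland → f = 0.05112; ΔP_B = f(L/D)(ρV²/2) = 1.077e+05 Pa.
ΔP_A/ΔP_B = 1.723e+04/1.077e+05 = 0.160.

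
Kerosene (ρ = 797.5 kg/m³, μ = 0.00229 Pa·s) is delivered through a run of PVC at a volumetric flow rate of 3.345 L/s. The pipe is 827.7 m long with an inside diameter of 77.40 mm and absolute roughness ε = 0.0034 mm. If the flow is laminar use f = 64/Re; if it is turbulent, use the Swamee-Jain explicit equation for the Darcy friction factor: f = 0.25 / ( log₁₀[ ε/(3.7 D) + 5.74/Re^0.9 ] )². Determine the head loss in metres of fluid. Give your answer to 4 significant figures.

h_f ≈ 7.218 m

Q = 3.345 L/s = 3.345/1000 = 0.003345 m³/s.
Cross-sectional area A = πD²/4 = π(0.0774)²/4 = 0.004705 m²; mean velocity V = Q/A = 0.003345/0.004705 = 0.7109 m/s.
Reynolds number Re = ρVD/μ = 797.5 · 0.7109 · 0.0774 / 0.00229 = 1.916e+04.
Re > 4000 → turbulent. Relative roughness ε/D = 3.4e-06/0.0774 = 4.39e-05. Swamee-Jain: f = 0.25/(log₁₀[4.39e-05/3.7 + 5.74/1.916e+04^0.9])² = 0.25/(log₁₀[1.19e-05 + 0.000803])² = 0.25/(-3.089)² = 0.0262.
Darcy-Weisbach: ΔP = f(L/D)(ρV²/2) = 0.0262·(827.7/0.0774)·(797.5·0.7109²/2) = 0.0262·1.069e+04·201.5 = 5.647e+04 Pa.
Head loss h_f = ΔP/(ρg) = 5.647e+04/(797.5·9.81) = 7.218 m.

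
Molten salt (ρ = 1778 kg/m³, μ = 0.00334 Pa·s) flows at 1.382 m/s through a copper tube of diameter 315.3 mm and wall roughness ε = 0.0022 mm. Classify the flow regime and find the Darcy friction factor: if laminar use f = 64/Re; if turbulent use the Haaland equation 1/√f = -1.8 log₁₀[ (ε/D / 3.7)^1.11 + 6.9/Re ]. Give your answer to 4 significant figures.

f ≈ 0.01511

Re = ρVD/μ = 1778·1.382·0.3153/0.00334 = 2.32e+05.
Re > 4000 → turbulent. ε/D = 2.2e-06/0.3153 = 6.98e-06; Haaland: 1/√f = -1.8 log₁₀[4.42e-07 + 2.97e-05] = 8.136, so f = 0.01511.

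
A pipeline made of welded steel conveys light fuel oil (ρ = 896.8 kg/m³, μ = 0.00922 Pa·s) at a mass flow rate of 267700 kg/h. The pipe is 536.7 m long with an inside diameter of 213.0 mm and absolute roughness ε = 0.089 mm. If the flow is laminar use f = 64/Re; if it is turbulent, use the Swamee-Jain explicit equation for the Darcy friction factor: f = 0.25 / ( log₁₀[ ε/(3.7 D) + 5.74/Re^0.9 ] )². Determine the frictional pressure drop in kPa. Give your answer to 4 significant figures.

ṁ = 267700 kg/h = 267700/3600 = 74.36 kg/s.
A = πD²/4 = π(0.213)²/4 = 0.03563 m²; mean velocity V = ṁ/(ρA) = 74.36/(896.8 · 0.03563) = 2.327 m/s.
Reynolds number Re = ρVD/μ = 896.8 · 2.327 · 0.213 / 0.00922 = 4.821e+04.
Re > 4000 → turbulent. Relative roughness ε/D = 8.9e-05/0.213 = 0.000418. Swamee-Jain: f = 0.25/(log₁₀[0.000418/3.7 + 5.74/4.821e+04^0.9])² = 0.25/(log₁₀[0.000113 + 0.00035])² = 0.25/(-3.334)² = 0.02248.
Darcy-Weisbach: ΔP = f(L/D)(ρV²/2) = 0.02248·(536.7/0.213)·(896.8·2.327²/2) = 0.02248·2520·2428 = 1.376e+05 Pa.
ΔP = 1.376e+05 Pa = 137.6 kPa.

ΔP ≈ 137.6 kPa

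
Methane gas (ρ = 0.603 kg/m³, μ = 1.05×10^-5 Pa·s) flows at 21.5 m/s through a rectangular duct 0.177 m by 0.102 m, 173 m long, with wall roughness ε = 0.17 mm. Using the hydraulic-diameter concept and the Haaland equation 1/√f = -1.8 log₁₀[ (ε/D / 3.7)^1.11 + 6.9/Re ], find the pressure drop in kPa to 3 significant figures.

ΔP ≈ 4.16 kPa

Hydraulic diameter D_h = 4A/P = 4·(0.177·0.102)/(2·(0.177+0.102)) = 0.07222/0.558 = 0.1294 m.
Re = ρVD_h/μ = 0.603·21.5·0.1294/1.05e-05 = 1.598e+05.
ε/D_h = 0.00017/0.1294 = 0.00131; Haaland gives 1/√f = -1.8 log₁₀[0.000148+4.32e-05] = 6.693, so f = 0.02233.
ΔP = f(L/D_h)(ρV²/2) = 0.02233·173/0.1294·139.4 = 4159 Pa.
ΔP = 4.16 kPa.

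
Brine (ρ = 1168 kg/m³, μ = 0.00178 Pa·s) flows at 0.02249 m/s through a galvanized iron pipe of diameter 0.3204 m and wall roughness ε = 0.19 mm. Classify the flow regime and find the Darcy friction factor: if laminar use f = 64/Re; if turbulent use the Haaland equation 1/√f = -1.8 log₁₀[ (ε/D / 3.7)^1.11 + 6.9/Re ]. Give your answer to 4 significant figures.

Re = ρVD/μ = 1168·0.02249·0.3204/0.00178 = 4728.
Re > 4000 → turbulent. ε/D = 0.00019/0.3204 = 0.000593; Haaland: 1/√f = -1.8 log₁₀[6.13e-05 + 0.00146] = 5.072, so f = 0.03887.

f ≈ 0.03887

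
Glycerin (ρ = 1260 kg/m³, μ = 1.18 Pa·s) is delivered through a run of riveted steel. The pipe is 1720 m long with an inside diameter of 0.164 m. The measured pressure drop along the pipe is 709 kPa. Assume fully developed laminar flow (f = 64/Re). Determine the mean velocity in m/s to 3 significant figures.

For laminar flow, f = 64/Re with Re = ρVD/μ, so Darcy-Weisbach reduces to ΔP = 32μLV/D². Solving for V: V = ΔP·D²/(32μL) = 7.09e+05·(0.164)²/(32·1.18·1720) = 0.2936 m/s.
Check: Re = ρVD/μ = 1260·0.2936·0.164/1.18 = 51.42 < 2300, so the laminar assumption holds.

V ≈ 0.294 m/s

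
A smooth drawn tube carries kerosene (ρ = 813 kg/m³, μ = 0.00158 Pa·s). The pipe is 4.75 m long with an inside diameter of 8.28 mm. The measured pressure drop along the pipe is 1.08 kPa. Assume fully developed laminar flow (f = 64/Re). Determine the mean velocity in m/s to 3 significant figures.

V ≈ 0.308 m/s

For laminar flow, f = 64/Re with Re = ρVD/μ, so Darcy-Weisbach reduces to ΔP = 32μLV/D². Solving for V: V = ΔP·D²/(32μL) = 1080·(0.00828)²/(32·0.00158·4.75) = 0.3083 m/s.
Check: Re = ρVD/μ = 813·0.3083·0.00828/0.00158 = 1314 < 2300, so the laminar assumption holds.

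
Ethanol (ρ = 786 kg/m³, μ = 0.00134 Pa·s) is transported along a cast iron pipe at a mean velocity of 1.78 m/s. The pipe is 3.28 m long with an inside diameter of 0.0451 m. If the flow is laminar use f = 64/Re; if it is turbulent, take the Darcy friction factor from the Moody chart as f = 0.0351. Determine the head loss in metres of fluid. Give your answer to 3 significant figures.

h_f ≈ 0.412 m

Reynolds number Re = ρVD/μ = 786 · 1.78 · 0.0451 / 0.00134 = 4.709e+04.
Re > 4000 → turbulent; use the Moody-chart value f = 0.0351.
Darcy-Weisbach: ΔP = f(L/D)(ρV²/2) = 0.0351·(3.28/0.0451)·(786·1.78²/2) = 0.0351·72.73·1245 = 3179 Pa.
Head loss h_f = ΔP/(ρg) = 3179/(786·9.81) = 0.412 m.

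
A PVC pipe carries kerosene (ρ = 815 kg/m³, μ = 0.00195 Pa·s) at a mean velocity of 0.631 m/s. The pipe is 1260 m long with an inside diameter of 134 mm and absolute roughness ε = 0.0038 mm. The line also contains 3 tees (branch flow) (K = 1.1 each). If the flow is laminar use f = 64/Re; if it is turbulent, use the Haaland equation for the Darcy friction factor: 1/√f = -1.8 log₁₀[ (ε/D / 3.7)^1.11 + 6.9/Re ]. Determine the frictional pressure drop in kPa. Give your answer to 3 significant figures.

Reynolds number Re = ρVD/μ = 815 · 0.631 · 0.134 / 0.00195 = 3.534e+04.
Re > 4000 → turbulent. Relative roughness ε/D = 3.8e-06/0.134 = 2.84e-05. Haaland: 1/√f = -1.8 log₁₀[(2.84e-05/3.7)^1.11 + 6.9/3.534e+04] = -1.8 log₁₀[2.1e-06 + 0.000195] = 6.669, so f = 0.02249.
Total minor-loss coefficient ΣK = 3·1.1 = 3.3.
ΔP = [f·L/D + ΣK]·(ρV²/2) = [0.02249·1260/0.134 + 3.3]·(815·0.631²/2) = [211.4 + 3.3]·162.3 = 3.484e+04 Pa.
ΔP = 3.484e+04 Pa = 34.8 kPa.

ΔP ≈ 34.8 kPa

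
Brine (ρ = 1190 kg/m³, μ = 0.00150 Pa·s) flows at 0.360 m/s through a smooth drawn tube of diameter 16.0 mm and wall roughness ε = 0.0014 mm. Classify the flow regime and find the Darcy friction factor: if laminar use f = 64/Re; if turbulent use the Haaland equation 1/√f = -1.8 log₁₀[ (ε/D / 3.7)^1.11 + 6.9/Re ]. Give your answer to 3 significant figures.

f ≈ 0.0388

Re = ρVD/μ = 1190·0.36·0.016/0.0015 = 4570.
Re > 4000 → turbulent. ε/D = 1.4e-06/0.016 = 8.75e-05; Haaland: 1/√f = -1.8 log₁₀[7.33e-06 + 0.00151] = 5.074, so f = 0.03884.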